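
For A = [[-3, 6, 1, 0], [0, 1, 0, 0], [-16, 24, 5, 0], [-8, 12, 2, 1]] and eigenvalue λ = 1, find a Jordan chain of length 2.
We seek v_1 ∈ ker((A - I)^2) \ ker(A - I), then set v_{i+1} = (A - I) v_i.

One such chain is v_1 = [[1, 1, -1, 2]]^T, v_2 = [[1, 0, 4, 2]]^T. Check: (A - I) v_2 = [[0, 0, 0, 0]]^T = 0.

v_1 = [[1, 1, -1, 2]]^T, v_2 = [[1, 0, 4, 2]]^T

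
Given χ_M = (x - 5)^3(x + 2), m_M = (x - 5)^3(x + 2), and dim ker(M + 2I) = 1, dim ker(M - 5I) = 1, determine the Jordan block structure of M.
Jordan blocks: (-2, 1), (5, 3)

λ = -2: algebraic multiplicity 1 (exponent in χ_M), largest block size 1 (exponent in m_M), 1 block (geometric multiplicity). This forces block sizes [1].
λ = 5: algebraic multiplicity 3 (exponent in χ_M), largest block size 3 (exponent in m_M), 1 block (geometric multiplicity). This forces block sizes [3].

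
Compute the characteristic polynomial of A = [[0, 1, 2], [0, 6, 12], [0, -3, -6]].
xI - A = [[x, -1, -2], [0, x - 6, -12], [0, 3, x + 6]].

Expanding det(xI - A) along the first row:
det(xI - A) = + (x)·det([[x - 6, -12], [3, x + 6]]) - (-1)·det([[0, -12], [0, x + 6]]) + (-2)·det([[0, x - 6], [0, 3]]).

Evaluating gives χ_A(x) = x^3.

χ_A(x) = x^3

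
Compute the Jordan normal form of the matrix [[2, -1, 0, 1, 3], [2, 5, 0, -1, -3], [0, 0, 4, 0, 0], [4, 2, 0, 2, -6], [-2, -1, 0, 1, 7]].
The characteristic polynomial is det(xI - A) = (x - 4)^5, so the eigenvalues are 4 (algebraic multiplicity 5).

For λ = 4: rank(A - 4I) = 1, rank((A - 4I)^2) = 0. The eigenspace has dimension 5 - 1 = 4, so there are 4 Jordan blocks; the rank sequence gives block sizes [2, 1, 1, 1].

Assembling the blocks gives the Jordan form J above.

J = [[4, 1, 0, 0, 0], [0, 4, 0, 0, 0], [0, 0, 4, 0, 0], [0, 0, 0, 4, 0], [0, 0, 0, 0, 4]]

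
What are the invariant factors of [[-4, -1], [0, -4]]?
The Jordan structure of A has elementary divisors (x + 4)^2. Arranging the block sizes at each eigenvalue in decreasing order and taking row products gives the invariant factors.

Invariant factors (smallest first, each dividing the next): (x + 4)^2.

Check: the last factor (x + 4)^2 is the minimal polynomial, and the product (x + 4)^2 is the characteristic polynomial.

(x + 4)^2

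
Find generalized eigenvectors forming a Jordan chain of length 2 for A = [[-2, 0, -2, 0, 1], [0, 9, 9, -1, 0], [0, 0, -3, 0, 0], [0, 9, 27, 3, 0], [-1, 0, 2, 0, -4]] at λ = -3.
v_1 = [[0, 0, 0, 0, 1]]^T, v_2 = [[1, 0, 0, 0, -1]]^T

We seek v_1 ∈ ker((A + 3I)^2) \ ker(A + 3I), then set v_{i+1} = (A + 3I) v_i.

One such chain is v_1 = [[0, 0, 0, 0, 1]]^T, v_2 = [[1, 0, 0, 0, -1]]^T. Check: (A + 3I) v_2 = [[0, 0, 0, 0, 0]]^T = 0.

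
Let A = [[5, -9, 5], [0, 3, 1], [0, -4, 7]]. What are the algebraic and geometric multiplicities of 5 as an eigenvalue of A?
The characteristic polynomial is (x - 5)^3, so the factor x - 5 appears with exponent 3: the algebraic multiplicity is 3.

rank(A - 5I) = 2, so the eigenspace has dimension 3 - 2 = 1: the geometric multiplicity is 1.

Since 1 < 3, A is not diagonalizable.

algebraic multiplicity 3, geometric multiplicity 1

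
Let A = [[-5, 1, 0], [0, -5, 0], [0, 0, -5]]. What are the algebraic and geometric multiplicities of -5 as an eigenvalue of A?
algebraic multiplicity 3, geometric multiplicity 2

The characteristic polynomial is (x + 5)^3, so the factor x + 5 appears with exponent 3: the algebraic multiplicity is 3.

rank(A + 5I) = 1, so the eigenspace has dimension 3 - 1 = 2: the geometric multiplicity is 2.

Since 2 < 3, A is not diagonalizable.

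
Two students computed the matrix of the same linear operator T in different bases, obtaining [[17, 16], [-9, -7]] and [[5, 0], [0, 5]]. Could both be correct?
Both have characteristic polynomial (x - 5)^2, but the minimal polynomial of A is (x - 5)^2 while the minimal polynomial of B is x - 5. The minimal polynomial is a similarity invariant, so A and B are not similar.

No.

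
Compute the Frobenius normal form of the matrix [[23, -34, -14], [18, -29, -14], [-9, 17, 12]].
R = [[5, 0, 0], [0, 0, 20], [0, 1, 1]]

The invariant factors of A (the non-unit diagonal entries of the Smith normal form of xI - A over ℚ[x]) are x - 5, (x - 5)(x + 4), each dividing the next. The characteristic polynomial is their product, (x - 5)^2(x + 4).

The rational canonical form is the block-diagonal matrix of companion matrices C(f_i):
R = [[5, 0, 0], [0, 0, 20], [0, 1, 1]].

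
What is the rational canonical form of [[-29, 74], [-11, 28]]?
The invariant factors of A (the non-unit diagonal entries of the Smith normal form of xI - A over ℚ[x]) are x^2 + x + 2, each dividing the next. The characteristic polynomial is their product, x^2 + x + 2.

The rational canonical form is the block-diagonal matrix of companion matrices C(f_i):
R = [[0, -2], [1, -1]].

Note the characteristic polynomial does not split into linear factors over ℚ, so A has no Jordan form over ℚ; the rational canonical form exists over any field.

R = [[0, -2], [1, -1]]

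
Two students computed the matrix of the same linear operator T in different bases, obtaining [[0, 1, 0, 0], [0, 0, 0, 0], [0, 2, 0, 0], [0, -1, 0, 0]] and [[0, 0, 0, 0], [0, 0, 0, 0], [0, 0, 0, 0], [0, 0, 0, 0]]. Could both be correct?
No.

Both have characteristic polynomial x^4, but the minimal polynomial of A is x^2 while the minimal polynomial of B is x. The minimal polynomial is a similarity invariant, so A and B are not similar.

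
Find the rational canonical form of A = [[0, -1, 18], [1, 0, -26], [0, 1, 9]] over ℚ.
The invariant factors of A (the non-unit diagonal entries of the Smith normal form of xI - A over ℚ[x]) are (x - 3)^3, each dividing the next. The characteristic polynomial is their product, (x - 3)^3.

The rational canonical form is the block-diagonal matrix of companion matrices C(f_i):
R = [[0, 0, 27], [1, 0, -27], [0, 1, 9]].

R = [[0, 0, 27], [1, 0, -27], [0, 1, 9]]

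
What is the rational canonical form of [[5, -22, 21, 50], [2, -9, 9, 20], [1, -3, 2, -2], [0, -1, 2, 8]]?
The invariant factors of A (the non-unit diagonal entries of the Smith normal form of xI - A over ℚ[x]) are (x - 1)^2(x^2 - 4x - 4), each dividing the next. The characteristic polynomial is their product, (x - 1)^2(x^2 - 4x - 4).

The rational canonical form is the block-diagonal matrix of companion matrices C(f_i):
R = [[0, 0, 0, 4], [1, 0, 0, -4], [0, 1, 0, -5], [0, 0, 1, 6]].

Note the characteristic polynomial does not split into linear factors over ℚ, so A has no Jordan form over ℚ; the rational canonical form exists over any field.

R = [[0, 0, 0, 4], [1, 0, 0, -4], [0, 1, 0, -5], [0, 0, 1, 6]]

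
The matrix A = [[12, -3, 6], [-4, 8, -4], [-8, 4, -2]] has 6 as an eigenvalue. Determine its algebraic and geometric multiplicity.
The characteristic polynomial is (x - 6)^3, so the factor x - 6 appears with exponent 3: the algebraic multiplicity is 3.

rank(A - 6I) = 1, so the eigenspace has dimension 3 - 1 = 2: the geometric multiplicity is 2.

Since 2 < 3, A is not diagonalizable.

algebraic multiplicity 3, geometric multiplicity 2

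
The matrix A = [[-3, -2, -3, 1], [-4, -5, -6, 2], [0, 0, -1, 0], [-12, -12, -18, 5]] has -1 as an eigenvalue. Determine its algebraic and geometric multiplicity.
The characteristic polynomial is (x + 1)^4, so the factor x + 1 appears with exponent 4: the algebraic multiplicity is 4.

rank(A + I) = 1, so the eigenspace has dimension 4 - 1 = 3: the geometric multiplicity is 3.

Since 3 < 4, A is not diagonalizable.

algebraic multiplicity 4, geometric multiplicity 3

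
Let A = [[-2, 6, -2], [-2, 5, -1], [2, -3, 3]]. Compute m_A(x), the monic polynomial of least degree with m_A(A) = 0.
m_A(x) = (x - 2)^2

The characteristic polynomial factors as (x - 2)^3. The minimal polynomial is ∏(x - λ)^{k_λ} where k_λ is the size of the largest Jordan block at λ.

For λ = 2: rank(A - 2I) = 1, and the largest Jordan block has size 2 (the smallest k with rank((A - 2I)^k) = rank((A - 2I)^(k+1))).

So m_A(x) = (x - 2)^2.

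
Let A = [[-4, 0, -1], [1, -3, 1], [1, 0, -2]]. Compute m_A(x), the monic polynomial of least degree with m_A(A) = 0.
m_A(x) = (x + 3)^2

The characteristic polynomial factors as (x + 3)^3. The minimal polynomial is ∏(x - λ)^{k_λ} where k_λ is the size of the largest Jordan block at λ.

For λ = -3: rank(A + 3I) = 1, and the largest Jordan block has size 2 (the smallest k with rank((A + 3I)^k) = rank((A + 3I)^(k+1))).

So m_A(x) = (x + 3)^2.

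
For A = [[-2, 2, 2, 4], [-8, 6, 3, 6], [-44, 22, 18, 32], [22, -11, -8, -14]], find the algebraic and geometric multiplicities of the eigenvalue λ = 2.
algebraic multiplicity 4, geometric multiplicity 2

The characteristic polynomial is (x - 2)^4, so the factor x - 2 appears with exponent 4: the algebraic multiplicity is 4.

rank(A - 2I) = 2, so the eigenspace has dimension 4 - 2 = 2: the geometric multiplicity is 2.

Since 2 < 4, A is not diagonalizable.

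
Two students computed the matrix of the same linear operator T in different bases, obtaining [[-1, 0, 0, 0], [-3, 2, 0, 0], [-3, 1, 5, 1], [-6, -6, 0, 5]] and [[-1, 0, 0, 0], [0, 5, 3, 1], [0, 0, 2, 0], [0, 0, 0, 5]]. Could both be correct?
Two matrices over a field are similar if and only if they have the same invariant factors.

Both A and B have characteristic polynomial (x - 5)^2(x - 2)(x + 1) and minimal polynomial (x - 5)^2(x - 2)(x + 1). Computing further, both have invariant factors (x - 5)^2(x - 2)(x + 1). Hence A and B are similar.

Yes.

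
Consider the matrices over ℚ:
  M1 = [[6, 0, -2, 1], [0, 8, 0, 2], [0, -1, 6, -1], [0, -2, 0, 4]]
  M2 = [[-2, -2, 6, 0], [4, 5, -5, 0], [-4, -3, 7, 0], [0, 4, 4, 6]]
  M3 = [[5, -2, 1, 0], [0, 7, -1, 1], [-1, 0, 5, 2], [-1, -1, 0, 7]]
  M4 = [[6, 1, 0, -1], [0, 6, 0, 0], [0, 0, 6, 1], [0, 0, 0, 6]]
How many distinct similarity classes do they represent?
2 classes: {M1, M3, M4}, {M2}

Characteristic polynomials: χ_{M1} = (x - 6)^4, χ_{M2} = (x - 6)^2(x - 2)^2, χ_{M3} = (x - 6)^4, χ_{M4} = (x - 6)^4.

{M1, M3, M4}: invariant factors (x - 6)^2, (x - 6)^2.

{M2}: invariant factors x - 6, (x - 6)(x - 2)^2.

Matrices are similar if and only if their invariant-factor lists agree; the partition into similarity classes is {M1, M3, M4}, {M2}.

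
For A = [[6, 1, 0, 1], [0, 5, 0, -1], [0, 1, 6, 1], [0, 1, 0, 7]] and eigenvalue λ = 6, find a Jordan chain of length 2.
We seek v_1 ∈ ker((A - 6I)^2) \ ker(A - 6I), then set v_{i+1} = (A - 6I) v_i.

One such chain is v_1 = [[2, 1, 0, 0]]^T, v_2 = [[1, -1, 1, 1]]^T. Check: (A - 6I) v_2 = [[0, 0, 0, 0]]^T = 0.

v_1 = [[2, 1, 0, 0]]^T, v_2 = [[1, -1, 1, 1]]^T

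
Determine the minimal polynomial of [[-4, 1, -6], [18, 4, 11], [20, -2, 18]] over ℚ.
The characteristic polynomial factors as (x - 6)^3. The minimal polynomial is ∏(x - λ)^{k_λ} where k_λ is the size of the largest Jordan block at λ.

For λ = 6: rank(A - 6I) = 2, and the largest Jordan block has size 3 (the smallest k with rank((A - 6I)^k) = rank((A - 6I)^(k+1))).

So m_A(x) = (x - 6)^3.

m_A(x) = (x - 6)^3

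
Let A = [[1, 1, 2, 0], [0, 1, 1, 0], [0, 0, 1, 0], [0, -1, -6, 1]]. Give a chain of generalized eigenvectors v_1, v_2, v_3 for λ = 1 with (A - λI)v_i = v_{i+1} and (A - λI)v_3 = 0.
v_1 = [[0, -2, 1, 3]]^T, v_2 = [[0, 1, 0, -4]]^T, v_3 = [[1, 0, 0, -1]]^T

We seek v_1 ∈ ker((A - I)^3) \ ker((A - I)^2), then set v_{i+1} = (A - I) v_i.

One such chain is v_1 = [[0, -2, 1, 3]]^T, v_2 = [[0, 1, 0, -4]]^T, v_3 = [[1, 0, 0, -1]]^T. Check: (A - I) v_3 = [[0, 0, 0, 0]]^T = 0.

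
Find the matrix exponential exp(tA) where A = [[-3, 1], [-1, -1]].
A has Jordan form J = [[-2, 1], [0, -2]] with A = PJP^{-1}, so e^{tA} = P e^{tJ} P^{-1}.

For a Jordan block J_k(λ), e^{tJ_k(λ)} = e^{λt} · (I + tN + t^2 N^2/2! + ... + t^{k-1} N^{k-1}/(k-1)!) where N is the nilpotent superdiagonal part.

Assembling the blocks and conjugating back gives the entries of e^{tA} as shown above.

e^{tA} = [[(1 - t)*e^{-2*t}, t*e^{-2*t}], [-t*e^{-2*t}, (t + 1)*e^{-2*t}]]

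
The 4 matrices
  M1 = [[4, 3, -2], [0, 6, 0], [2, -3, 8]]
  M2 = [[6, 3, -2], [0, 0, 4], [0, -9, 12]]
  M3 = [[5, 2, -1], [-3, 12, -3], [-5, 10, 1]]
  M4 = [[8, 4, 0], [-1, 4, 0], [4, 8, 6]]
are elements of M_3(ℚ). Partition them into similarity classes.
1 class: {M1, M2, M3, M4}

Characteristic polynomials: χ_{M1} = (x - 6)^3, χ_{M2} = (x - 6)^3, χ_{M3} = (x - 6)^3, χ_{M4} = (x - 6)^3.

{M1, M2, M3, M4}: invariant factors x - 6, (x - 6)^2.

Matrices are similar if and only if their invariant-factor lists agree; the partition into similarity classes is {M1, M2, M3, M4}.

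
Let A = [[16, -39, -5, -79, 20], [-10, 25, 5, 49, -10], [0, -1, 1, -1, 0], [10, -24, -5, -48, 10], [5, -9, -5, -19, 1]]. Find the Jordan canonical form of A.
The characteristic polynomial is det(xI - A) = (x - 1)^3(x + 4)^2, so the eigenvalues are -4 (algebraic multiplicity 2), 1 (algebraic multiplicity 3).

For λ = -4: rank(A + 4I) = 3. The eigenspace has dimension 5 - 3 = 2, so there are 2 Jordan blocks; the rank sequence gives block sizes [1, 1].

For λ = 1: rank(A - I) = 3, rank((A - I)^2) = 2. The eigenspace has dimension 5 - 3 = 2, so there are 2 Jordan blocks; the rank sequence gives block sizes [2, 1].

Assembling the blocks gives the Jordan form J above.

J = [[-4, 0, 0, 0, 0], [0, -4, 0, 0, 0], [0, 0, 1, 1, 0], [0, 0, 0, 1, 0], [0, 0, 0, 0, 1]]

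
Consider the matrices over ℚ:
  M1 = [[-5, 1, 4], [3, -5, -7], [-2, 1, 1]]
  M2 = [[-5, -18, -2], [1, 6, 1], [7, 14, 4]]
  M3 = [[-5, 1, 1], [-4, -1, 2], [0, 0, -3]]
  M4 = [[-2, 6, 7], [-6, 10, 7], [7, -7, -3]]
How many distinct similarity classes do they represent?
Characteristic polynomials: χ_{M1} = (x + 3)^3, χ_{M2} = (x - 4)^2(x + 3), χ_{M3} = (x + 3)^3, χ_{M4} = (x - 4)^2(x + 3).

{M1}: invariant factors (x + 3)^3.

{M2, M4}: invariant factors (x - 4)^2(x + 3).

{M3}: invariant factors x + 3, (x + 3)^2.

Matrices are similar if and only if their invariant-factor lists agree; the partition into similarity classes is {M1}, {M2, M4}, {M3}.

3 classes: {M1}, {M2, M4}, {M3}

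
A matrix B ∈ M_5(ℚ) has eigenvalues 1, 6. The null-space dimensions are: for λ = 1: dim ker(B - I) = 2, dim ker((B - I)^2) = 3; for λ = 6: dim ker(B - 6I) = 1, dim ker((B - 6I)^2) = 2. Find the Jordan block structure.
Jordan blocks: (1, 2), (1, 1), (6, 2)

λ = 1: successive nullity increments [2, 1] count blocks of size ≥ k; block sizes are [2, 1].
λ = 6: successive nullity increments [1, 1] count blocks of size ≥ k; block sizes are [2].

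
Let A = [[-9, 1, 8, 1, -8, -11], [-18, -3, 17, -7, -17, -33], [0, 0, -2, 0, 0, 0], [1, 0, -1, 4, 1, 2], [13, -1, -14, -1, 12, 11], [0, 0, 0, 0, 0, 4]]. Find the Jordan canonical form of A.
J = [[-2, 1, 0, 0, 0, 0], [0, -2, 0, 0, 0, 0], [0, 0, -2, 0, 0, 0], [0, 0, 0, 4, 1, 0], [0, 0, 0, 0, 4, 0], [0, 0, 0, 0, 0, 4]]

The characteristic polynomial is det(xI - A) = (x - 4)^3(x + 2)^3, so the eigenvalues are -2 (algebraic multiplicity 3), 4 (algebraic multiplicity 3).

For λ = -2: rank(A + 2I) = 4, rank((A + 2I)^2) = 3. The eigenspace has dimension 6 - 4 = 2, so there are 2 Jordan blocks; the rank sequence gives block sizes [2, 1].

For λ = 4: rank(A - 4I) = 4, rank((A - 4I)^2) = 3. The eigenspace has dimension 6 - 4 = 2, so there are 2 Jordan blocks; the rank sequence gives block sizes [2, 1].

Assembling the blocks gives the Jordan form J above.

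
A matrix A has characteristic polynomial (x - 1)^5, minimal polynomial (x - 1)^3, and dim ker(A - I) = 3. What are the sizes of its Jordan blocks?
λ = 1: algebraic multiplicity 5 (exponent in χ_A), largest block size 3 (exponent in m_A), 3 blocks (geometric multiplicity). These force block sizes [3, 1, 1].

Jordan blocks: (1, 3), (1, 1), (1, 1)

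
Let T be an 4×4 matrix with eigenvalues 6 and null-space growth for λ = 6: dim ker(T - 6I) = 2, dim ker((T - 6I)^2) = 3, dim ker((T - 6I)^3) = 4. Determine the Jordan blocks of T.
λ = 6: successive nullity increments [2, 1, 1] count blocks of size ≥ k; block sizes are [3, 1].

Jordan blocks: (6, 3), (6, 1)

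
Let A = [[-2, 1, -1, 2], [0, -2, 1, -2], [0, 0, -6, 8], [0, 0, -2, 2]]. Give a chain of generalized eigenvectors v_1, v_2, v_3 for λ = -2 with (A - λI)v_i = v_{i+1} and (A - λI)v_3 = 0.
v_1 = [[0, 1, 1, 0]]^T, v_2 = [[0, 1, -4, -2]]^T, v_3 = [[1, 0, 0, 0]]^T

We seek v_1 ∈ ker((A + 2I)^3) \ ker((A + 2I)^2), then set v_{i+1} = (A + 2I) v_i.

One such chain is v_1 = [[0, 1, 1, 0]]^T, v_2 = [[0, 1, -4, -2]]^T, v_3 = [[1, 0, 0, 0]]^T. Check: (A + 2I) v_3 = [[0, 0, 0, 0]]^T = 0.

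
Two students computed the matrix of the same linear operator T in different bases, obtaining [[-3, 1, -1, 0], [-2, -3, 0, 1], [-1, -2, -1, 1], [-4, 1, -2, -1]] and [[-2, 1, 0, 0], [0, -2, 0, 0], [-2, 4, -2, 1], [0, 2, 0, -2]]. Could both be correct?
Yes.

Two matrices over a field are similar if and only if they have the same invariant factors.

Both A and B have characteristic polynomial (x + 2)^4 and minimal polynomial (x + 2)^2. Computing further, both have invariant factors (x + 2)^2, (x + 2)^2. Hence A and B are similar.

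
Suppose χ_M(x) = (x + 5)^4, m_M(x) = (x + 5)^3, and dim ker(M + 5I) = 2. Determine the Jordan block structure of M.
Jordan blocks: (-5, 3), (-5, 1)

λ = -5: algebraic multiplicity 4 (exponent in χ_M), largest block size 3 (exponent in m_M), 2 blocks (geometric multiplicity). These force block sizes [3, 1].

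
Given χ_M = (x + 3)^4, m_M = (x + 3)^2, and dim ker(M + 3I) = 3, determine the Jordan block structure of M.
λ = -3: algebraic multiplicity 4 (exponent in χ_M), largest block size 2 (exponent in m_M), 3 blocks (geometric multiplicity). These force block sizes [2, 1, 1].

Jordan blocks: (-3, 2), (-3, 1), (-3, 1)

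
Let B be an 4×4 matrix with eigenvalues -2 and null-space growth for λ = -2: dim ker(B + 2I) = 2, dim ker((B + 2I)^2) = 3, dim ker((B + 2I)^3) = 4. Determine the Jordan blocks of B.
Jordan blocks: (-2, 3), (-2, 1)

λ = -2: successive nullity increments [2, 1, 1] count blocks of size ≥ k; block sizes are [3, 1].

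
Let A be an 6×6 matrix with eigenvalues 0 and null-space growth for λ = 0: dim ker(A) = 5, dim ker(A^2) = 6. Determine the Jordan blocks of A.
Jordan blocks: (0, 2), (0, 1), (0, 1), (0, 1), (0, 1)

λ = 0: successive nullity increments [5, 1] count blocks of size ≥ k; block sizes are [2, 1, 1, 1, 1].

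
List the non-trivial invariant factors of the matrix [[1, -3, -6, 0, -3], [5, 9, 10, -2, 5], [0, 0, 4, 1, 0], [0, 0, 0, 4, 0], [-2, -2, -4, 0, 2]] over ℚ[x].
The Jordan structure of A has elementary divisors (x - 4)^2, (x - 4)^2, (x - 4). Arranging the block sizes at each eigenvalue in decreasing order and taking row products gives the invariant factors.

Invariant factors (smallest first, each dividing the next): x - 4, (x - 4)^2, (x - 4)^2.

Check: the last factor (x - 4)^2 is the minimal polynomial, and the product (x - 4)^5 is the characteristic polynomial.

x - 4, (x - 4)^2, (x - 4)^2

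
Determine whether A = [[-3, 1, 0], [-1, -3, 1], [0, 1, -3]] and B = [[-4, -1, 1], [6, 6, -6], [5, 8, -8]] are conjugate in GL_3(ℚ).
No.

trace(A) = -9 but trace(B) = -6. The trace is a similarity invariant, so A and B are not similar.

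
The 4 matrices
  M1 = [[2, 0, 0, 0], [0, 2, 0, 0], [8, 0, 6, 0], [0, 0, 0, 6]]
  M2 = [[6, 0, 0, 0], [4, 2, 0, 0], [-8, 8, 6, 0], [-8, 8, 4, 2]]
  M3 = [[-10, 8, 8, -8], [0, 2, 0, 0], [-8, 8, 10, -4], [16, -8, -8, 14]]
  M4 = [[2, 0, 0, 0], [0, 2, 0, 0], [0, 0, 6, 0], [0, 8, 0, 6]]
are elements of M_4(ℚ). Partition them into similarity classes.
1 class: {M1, M2, M3, M4}

Characteristic polynomials: χ_{M1} = (x - 6)^2(x - 2)^2, χ_{M2} = (x - 6)^2(x - 2)^2, χ_{M3} = (x - 6)^2(x - 2)^2, χ_{M4} = (x - 6)^2(x - 2)^2.

{M1, M2, M3, M4}: invariant factors (x - 6)(x - 2), (x - 6)(x - 2).

Matrices are similar if and only if their invariant-factor lists agree; the partition into similarity classes is {M1, M2, M3, M4}.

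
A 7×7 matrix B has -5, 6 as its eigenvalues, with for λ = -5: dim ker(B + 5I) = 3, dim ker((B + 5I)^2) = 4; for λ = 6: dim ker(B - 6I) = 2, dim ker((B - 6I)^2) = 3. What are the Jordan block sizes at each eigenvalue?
λ = -5: successive nullity increments [3, 1] count blocks of size ≥ k; block sizes are [2, 1, 1].
λ = 6: successive nullity increments [2, 1] count blocks of size ≥ k; block sizes are [2, 1].

Jordan blocks: (-5, 2), (-5, 1), (-5, 1), (6, 2), (6, 1)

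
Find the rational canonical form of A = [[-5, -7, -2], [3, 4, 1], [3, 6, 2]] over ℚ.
The invariant factors of A (the non-unit diagonal entries of the Smith normal form of xI - A over ℚ[x]) are (x - 1)^2(x + 1), each dividing the next. The characteristic polynomial is their product, (x - 1)^2(x + 1).

The rational canonical form is the block-diagonal matrix of companion matrices C(f_i):
R = [[0, 0, -1], [1, 0, 1], [0, 1, 1]].

R = [[0, 0, -1], [1, 0, 1], [0, 1, 1]]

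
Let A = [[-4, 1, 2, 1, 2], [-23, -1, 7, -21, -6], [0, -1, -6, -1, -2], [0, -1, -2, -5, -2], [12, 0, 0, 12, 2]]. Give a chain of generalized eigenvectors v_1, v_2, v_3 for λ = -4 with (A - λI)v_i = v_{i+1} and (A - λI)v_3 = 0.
We seek v_1 ∈ ker((A + 4I)^3) \ ker((A + 4I)^2), then set v_{i+1} = (A + 4I) v_i.

One such chain is v_1 = [[0, -2, 1, 0, 0]]^T, v_2 = [[0, 1, 0, 0, 0]]^T, v_3 = [[1, 3, -1, -1, 0]]^T. Check: (A + 4I) v_3 = [[0, 0, 0, 0, 0]]^T = 0.

v_1 = [[0, -2, 1, 0, 0]]^T, v_2 = [[0, 1, 0, 0, 0]]^T, v_3 = [[1, 3, -1, -1, 0]]^T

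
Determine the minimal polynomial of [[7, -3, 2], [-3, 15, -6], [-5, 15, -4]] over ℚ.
m_A(x) = (x - 6)^2

The characteristic polynomial factors as (x - 6)^3. The minimal polynomial is ∏(x - λ)^{k_λ} where k_λ is the size of the largest Jordan block at λ.

For λ = 6: rank(A - 6I) = 1, and the largest Jordan block has size 2 (the smallest k with rank((A - 6I)^k) = rank((A - 6I)^(k+1))).

So m_A(x) = (x - 6)^2.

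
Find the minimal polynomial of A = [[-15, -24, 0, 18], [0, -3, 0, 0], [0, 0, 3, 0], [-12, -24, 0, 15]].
The characteristic polynomial factors as (x - 3)^2(x + 3)^2. The minimal polynomial is ∏(x - λ)^{k_λ} where k_λ is the size of the largest Jordan block at λ.

For λ = -3: rank(A + 3I) = 2, and the largest Jordan block has size 1 (the smallest k with rank((A + 3I)^k) = rank((A + 3I)^(k+1))).
For λ = 3: rank(A - 3I) = 2, and the largest Jordan block has size 1 (the smallest k with rank((A - 3I)^k) = rank((A - 3I)^(k+1))).

So m_A(x) = (x - 3)(x + 3).

m_A(x) = (x - 3)(x + 3)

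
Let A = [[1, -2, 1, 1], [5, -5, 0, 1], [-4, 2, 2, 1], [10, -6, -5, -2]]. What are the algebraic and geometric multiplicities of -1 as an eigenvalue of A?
algebraic multiplicity 4, geometric multiplicity 2

The characteristic polynomial is (x + 1)^4, so the factor x + 1 appears with exponent 4: the algebraic multiplicity is 4.

rank(A + I) = 2, so the eigenspace has dimension 4 - 2 = 2: the geometric multiplicity is 2.

Since 2 < 4, A is not diagonalizable.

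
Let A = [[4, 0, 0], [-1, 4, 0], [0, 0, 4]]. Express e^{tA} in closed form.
e^{tA} = [[e^{4*t}, 0, 0], [-t*e^{4*t}, e^{4*t}, 0], [0, 0, e^{4*t}]]

A has Jordan form J = [[4, 1, 0], [0, 4, 0], [0, 0, 4]] with A = PJP^{-1}, so e^{tA} = P e^{tJ} P^{-1}.

For a Jordan block J_k(λ), e^{tJ_k(λ)} = e^{λt} · (I + tN + t^2 N^2/2! + ... + t^{k-1} N^{k-1}/(k-1)!) where N is the nilpotent superdiagonal part.

Assembling the blocks and conjugating back gives the entries of e^{tA} as shown above.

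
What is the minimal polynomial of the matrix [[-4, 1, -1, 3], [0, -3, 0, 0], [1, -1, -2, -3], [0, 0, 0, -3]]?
m_A(x) = (x + 3)^2

The characteristic polynomial factors as (x + 3)^4. The minimal polynomial is ∏(x - λ)^{k_λ} where k_λ is the size of the largest Jordan block at λ.

For λ = -3: rank(A + 3I) = 1, and the largest Jordan block has size 2 (the smallest k with rank((A + 3I)^k) = rank((A + 3I)^(k+1))).

So m_A(x) = (x + 3)^2.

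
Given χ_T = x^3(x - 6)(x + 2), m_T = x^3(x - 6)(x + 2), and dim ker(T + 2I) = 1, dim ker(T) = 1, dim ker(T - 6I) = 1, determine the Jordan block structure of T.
Jordan blocks: (-2, 1), (0, 3), (6, 1)

λ = -2: algebraic multiplicity 1 (exponent in χ_T), largest block size 1 (exponent in m_T), 1 block (geometric multiplicity). This forces block sizes [1].
λ = 0: algebraic multiplicity 3 (exponent in χ_T), largest block size 3 (exponent in m_T), 1 block (geometric multiplicity). This forces block sizes [3].
λ = 6: algebraic multiplicity 1 (exponent in χ_T), largest block size 1 (exponent in m_T), 1 block (geometric multiplicity). This forces block sizes [1].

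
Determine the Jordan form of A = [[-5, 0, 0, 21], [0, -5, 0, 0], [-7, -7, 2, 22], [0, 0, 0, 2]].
J = [[-5, 0, 0, 0], [0, -5, 0, 0], [0, 0, 2, 1], [0, 0, 0, 2]]

The characteristic polynomial is det(xI - A) = (x - 2)^2(x + 5)^2, so the eigenvalues are -5 (algebraic multiplicity 2), 2 (algebraic multiplicity 2).

For λ = -5: rank(A + 5I) = 2. The eigenspace has dimension 4 - 2 = 2, so there are 2 Jordan blocks; the rank sequence gives block sizes [1, 1].

For λ = 2: rank(A - 2I) = 3, rank((A - 2I)^2) = 2. The eigenspace has dimension 4 - 3 = 1, so there is 1 Jordan block; the rank sequence gives block sizes [2].

Assembling the blocks gives the Jordan form J above.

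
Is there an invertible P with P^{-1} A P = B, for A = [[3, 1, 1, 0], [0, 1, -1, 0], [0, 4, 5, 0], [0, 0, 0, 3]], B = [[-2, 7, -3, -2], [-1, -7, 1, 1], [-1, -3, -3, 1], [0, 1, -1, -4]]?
No.

trace(A) = 12 but trace(B) = -16. The trace is a similarity invariant, so A and B are not similar.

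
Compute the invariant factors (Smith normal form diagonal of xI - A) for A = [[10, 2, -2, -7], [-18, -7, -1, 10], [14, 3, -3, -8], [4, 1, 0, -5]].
The Jordan structure of A has elementary divisors (x + 2)^3, (x - 1). Arranging the block sizes at each eigenvalue in decreasing order and taking row products gives the invariant factors.

Invariant factors (smallest first, each dividing the next): (x - 1)(x + 2)^3.

Check: the last factor (x - 1)(x + 2)^3 is the minimal polynomial, and the product (x - 1)(x + 2)^3 is the characteristic polynomial.

(x - 1)(x + 2)^3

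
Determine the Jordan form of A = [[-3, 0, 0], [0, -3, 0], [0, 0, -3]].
J = [[-3, 0, 0], [0, -3, 0], [0, 0, -3]]

The characteristic polynomial is det(xI - A) = (x + 3)^3, so the eigenvalues are -3 (algebraic multiplicity 3).

For λ = -3: rank(A + 3I) = 0. The eigenspace has dimension 3 - 0 = 3, so there are 3 Jordan blocks; the rank sequence gives block sizes [1, 1, 1].

Assembling the blocks gives the Jordan form J above.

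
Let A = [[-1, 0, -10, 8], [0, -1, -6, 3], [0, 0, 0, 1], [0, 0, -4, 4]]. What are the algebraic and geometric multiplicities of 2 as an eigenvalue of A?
The characteristic polynomial is (x - 2)^2(x + 1)^2, so the factor x - 2 appears with exponent 2: the algebraic multiplicity is 2.

rank(A - 2I) = 3, so the eigenspace has dimension 4 - 3 = 1: the geometric multiplicity is 1.

Since 1 < 2, A is not diagonalizable.

algebraic multiplicity 2, geometric multiplicity 1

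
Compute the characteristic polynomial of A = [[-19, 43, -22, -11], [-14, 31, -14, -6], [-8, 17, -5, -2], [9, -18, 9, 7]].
χ_A(x) = (x - 4)^2(x - 3)^2

xI - A = [[x + 19, -43, 22, 11], [14, x - 31, 14, 6], [8, -17, x + 5, 2], [-9, 18, -9, x - 7]].

Expanding det(xI - A) along the first row:
det(xI - A) = + (x + 19)·det([[x - 31, 14, 6], [-17, x + 5, 2], [18, -9, x - 7]]) - (-43)·det([[14, 14, 6], [8, x + 5, 2], [-9, -9, x - 7]]) + (22)·det([[14, x - 31, 6], [8, -17, 2], [-9, 18, x - 7]]) - (11)·det([[14, x - 31, 14], [8, -17, x + 5], [-9, 18, -9]]).

Evaluating gives χ_A(x) = x^4 - 14x^3 + 73x^2 - 168x + 144 = (x - 4)^2(x - 3)^2.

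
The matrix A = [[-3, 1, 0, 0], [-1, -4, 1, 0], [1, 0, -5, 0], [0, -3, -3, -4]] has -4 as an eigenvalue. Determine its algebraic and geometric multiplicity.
algebraic multiplicity 4, geometric multiplicity 2

The characteristic polynomial is (x + 4)^4, so the factor x + 4 appears with exponent 4: the algebraic multiplicity is 4.

rank(A + 4I) = 2, so the eigenspace has dimension 4 - 2 = 2: the geometric multiplicity is 2.

Since 2 < 4, A is not diagonalizable.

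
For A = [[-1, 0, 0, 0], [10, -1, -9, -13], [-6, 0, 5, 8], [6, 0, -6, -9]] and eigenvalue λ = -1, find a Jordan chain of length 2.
v_1 = [[4, 1, 0, 3]]^T, v_2 = [[0, 1, 0, 0]]^T

We seek v_1 ∈ ker((A + I)^2) \ ker(A + I), then set v_{i+1} = (A + I) v_i.

One such chain is v_1 = [[4, 1, 0, 3]]^T, v_2 = [[0, 1, 0, 0]]^T. Check: (A + I) v_2 = [[0, 0, 0, 0]]^T = 0.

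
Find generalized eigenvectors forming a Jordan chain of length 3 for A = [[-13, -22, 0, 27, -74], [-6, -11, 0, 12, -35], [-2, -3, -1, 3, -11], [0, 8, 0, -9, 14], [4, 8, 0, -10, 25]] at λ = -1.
We seek v_1 ∈ ker((A + I)^3) \ ker((A + I)^2), then set v_{i+1} = (A + I) v_i.

One such chain is v_1 = [[-3, -1, 0, 1, 1]]^T, v_2 = [[11, 5, 1, -2, -4]]^T, v_3 = [[0, 0, 1, 0, 0]]^T. Check: (A + I) v_3 = [[0, 0, 0, 0, 0]]^T = 0.

v_1 = [[-3, -1, 0, 1, 1]]^T, v_2 = [[11, 5, 1, -2, -4]]^T, v_3 = [[0, 0, 1, 0, 0]]^T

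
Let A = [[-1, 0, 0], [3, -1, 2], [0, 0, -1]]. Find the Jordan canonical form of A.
The characteristic polynomial is det(xI - A) = (x + 1)^3, so the eigenvalues are -1 (algebraic multiplicity 3).

For λ = -1: rank(A + I) = 1, rank((A + I)^2) = 0. The eigenspace has dimension 3 - 1 = 2, so there are 2 Jordan blocks; the rank sequence gives block sizes [2, 1].

Assembling the blocks gives the Jordan form J above.

J = [[-1, 1, 0], [0, -1, 0], [0, 0, -1]]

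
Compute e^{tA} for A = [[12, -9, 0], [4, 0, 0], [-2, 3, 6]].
A has Jordan form J = [[6, 1, 0], [0, 6, 0], [0, 0, 6]] with A = PJP^{-1}, so e^{tA} = P e^{tJ} P^{-1}.

For a Jordan block J_k(λ), e^{tJ_k(λ)} = e^{λt} · (I + tN + t^2 N^2/2! + ... + t^{k-1} N^{k-1}/(k-1)!) where N is the nilpotent superdiagonal part.

Assembling the blocks and conjugating back gives the entries of e^{tA} as shown above.

e^{tA} = [[(6*t + 1)*e^{6*t}, -9*t*e^{6*t}, 0], [4*t*e^{6*t}, (1 - 6*t)*e^{6*t}, 0], [-2*t*e^{6*t}, 3*t*e^{6*t}, e^{6*t}]]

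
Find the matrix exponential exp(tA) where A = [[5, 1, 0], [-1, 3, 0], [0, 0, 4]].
e^{tA} = [[(t + 1)*e^{4*t}, t*e^{4*t}, 0], [-t*e^{4*t}, (1 - t)*e^{4*t}, 0], [0, 0, e^{4*t}]]

A has Jordan form J = [[4, 1, 0], [0, 4, 0], [0, 0, 4]] with A = PJP^{-1}, so e^{tA} = P e^{tJ} P^{-1}.

For a Jordan block J_k(λ), e^{tJ_k(λ)} = e^{λt} · (I + tN + t^2 N^2/2! + ... + t^{k-1} N^{k-1}/(k-1)!) where N is the nilpotent superdiagonal part.

Assembling the blocks and conjugating back gives the entries of e^{tA} as shown above.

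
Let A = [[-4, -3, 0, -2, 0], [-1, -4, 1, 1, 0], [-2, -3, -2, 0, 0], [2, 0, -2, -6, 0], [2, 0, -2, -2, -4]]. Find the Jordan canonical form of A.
The characteristic polynomial is det(xI - A) = (x + 4)^5, so the eigenvalues are -4 (algebraic multiplicity 5).

For λ = -4: rank(A + 4I) = 2, rank((A + 4I)^2) = 1, rank((A + 4I)^3) = 0. The eigenspace has dimension 5 - 2 = 3, so there are 3 Jordan blocks; the rank sequence gives block sizes [3, 1, 1].

Assembling the blocks gives the Jordan form J above.

J = [[-4, 1, 0, 0, 0], [0, -4, 1, 0, 0], [0, 0, -4, 0, 0], [0, 0, 0, -4, 0], [0, 0, 0, 0, -4]]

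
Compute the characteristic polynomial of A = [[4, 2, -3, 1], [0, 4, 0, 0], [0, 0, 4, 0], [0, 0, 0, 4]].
χ_A(x) = (x - 4)^4

xI - A = [[x - 4, -2, 3, -1], [0, x - 4, 0, 0], [0, 0, x - 4, 0], [0, 0, 0, x - 4]].

Expanding det(xI - A) along the first row:
det(xI - A) = + (x - 4)·det([[x - 4, 0, 0], [0, x - 4, 0], [0, 0, x - 4]]) - (-2)·det([[0, 0, 0], [0, x - 4, 0], [0, 0, x - 4]]) + (3)·det([[0, x - 4, 0], [0, 0, 0], [0, 0, x - 4]]) - (-1)·det([[0, x - 4, 0], [0, 0, x - 4], [0, 0, 0]]).

Evaluating gives χ_A(x) = x^4 - 16x^3 + 96x^2 - 256x + 256 = (x - 4)^4.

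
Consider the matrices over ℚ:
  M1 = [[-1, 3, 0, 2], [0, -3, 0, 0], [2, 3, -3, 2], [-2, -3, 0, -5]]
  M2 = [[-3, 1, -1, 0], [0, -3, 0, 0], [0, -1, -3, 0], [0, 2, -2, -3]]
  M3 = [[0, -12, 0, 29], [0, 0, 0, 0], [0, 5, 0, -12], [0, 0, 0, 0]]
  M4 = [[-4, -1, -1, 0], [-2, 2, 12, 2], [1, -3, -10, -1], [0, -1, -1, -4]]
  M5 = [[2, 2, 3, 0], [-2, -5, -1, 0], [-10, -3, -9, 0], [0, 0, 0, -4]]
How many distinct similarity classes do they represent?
Characteristic polynomials: χ_{M1} = (x + 3)^4, χ_{M2} = (x + 3)^4, χ_{M3} = x^4, χ_{M4} = (x + 4)^4, χ_{M5} = (x + 4)^4.

{M1}: invariant factors x + 3, x + 3, (x + 3)^2.

{M2}: invariant factors x + 3, (x + 3)^3.

{M3}: invariant factors x^2, x^2.

{M4, M5}: invariant factors x + 4, (x + 4)^3.

Matrices are similar if and only if their invariant-factor lists agree; the partition into similarity classes is {M1}, {M2}, {M3}, {M4, M5}.

4 classes: {M1}, {M2}, {M3}, {M4, M5}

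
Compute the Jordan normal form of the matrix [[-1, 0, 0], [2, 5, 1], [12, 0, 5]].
The characteristic polynomial is det(xI - A) = (x - 5)^2(x + 1), so the eigenvalues are -1 (algebraic multiplicity 1), 5 (algebraic multiplicity 2).

For λ = -1: algebraic multiplicity 1 gives one 1×1 block.

For λ = 5: rank(A - 5I) = 2, rank((A - 5I)^2) = 1. The eigenspace has dimension 3 - 2 = 1, so there is 1 Jordan block; the rank sequence gives block sizes [2].

Assembling the blocks gives the Jordan form J above.

J = [[-1, 0, 0], [0, 5, 1], [0, 0, 5]]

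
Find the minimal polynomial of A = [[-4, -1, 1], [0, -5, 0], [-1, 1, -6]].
m_A(x) = (x + 5)^2

The characteristic polynomial factors as (x + 5)^3. The minimal polynomial is ∏(x - λ)^{k_λ} where k_λ is the size of the largest Jordan block at λ.

For λ = -5: rank(A + 5I) = 1, and the largest Jordan block has size 2 (the smallest k with rank((A + 5I)^k) = rank((A + 5I)^(k+1))).

So m_A(x) = (x + 5)^2.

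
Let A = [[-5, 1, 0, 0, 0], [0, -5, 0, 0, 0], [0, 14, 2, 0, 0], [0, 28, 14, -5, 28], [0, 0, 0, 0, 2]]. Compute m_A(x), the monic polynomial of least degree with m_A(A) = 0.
The characteristic polynomial factors as (x - 2)^2(x + 5)^3. The minimal polynomial is ∏(x - λ)^{k_λ} where k_λ is the size of the largest Jordan block at λ.

For λ = -5: rank(A + 5I) = 3, and the largest Jordan block has size 2 (the smallest k with rank((A + 5I)^k) = rank((A + 5I)^(k+1))).
For λ = 2: rank(A - 2I) = 3, and the largest Jordan block has size 1 (the smallest k with rank((A - 2I)^k) = rank((A - 2I)^(k+1))).

So m_A(x) = (x - 2)(x + 5)^2.

m_A(x) = (x - 2)(x + 5)^2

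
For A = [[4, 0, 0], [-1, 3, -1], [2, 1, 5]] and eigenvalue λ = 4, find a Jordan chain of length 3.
We seek v_1 ∈ ker((A - 4I)^3) \ ker((A - 4I)^2), then set v_{i+1} = (A - 4I) v_i.

One such chain is v_1 = [[-1, 1, -1]]^T, v_2 = [[0, 1, -2]]^T, v_3 = [[0, 1, -1]]^T. Check: (A - 4I) v_3 = [[0, 0, 0]]^T = 0.

v_1 = [[-1, 1, -1]]^T, v_2 = [[0, 1, -2]]^T, v_3 = [[0, 1, -1]]^T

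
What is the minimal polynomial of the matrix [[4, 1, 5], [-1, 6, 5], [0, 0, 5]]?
The characteristic polynomial factors as (x - 5)^3. The minimal polynomial is ∏(x - λ)^{k_λ} where k_λ is the size of the largest Jordan block at λ.

For λ = 5: rank(A - 5I) = 1, and the largest Jordan block has size 2 (the smallest k with rank((A - 5I)^k) = rank((A - 5I)^(k+1))).

So m_A(x) = (x - 5)^2.

m_A(x) = (x - 5)^2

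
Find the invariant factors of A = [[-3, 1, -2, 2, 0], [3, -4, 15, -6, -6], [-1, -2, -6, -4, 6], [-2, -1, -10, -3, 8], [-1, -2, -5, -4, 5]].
x + 1, (x + 1)(x + 3)^3

The Jordan structure of A has elementary divisors (x + 3)^3, (x + 1), (x + 1). Arranging the block sizes at each eigenvalue in decreasing order and taking row products gives the invariant factors.

Invariant factors (smallest first, each dividing the next): x + 1, (x + 1)(x + 3)^3.

Check: the last factor (x + 1)(x + 3)^3 is the minimal polynomial, and the product (x + 1)^2(x + 3)^3 is the characteristic polynomial.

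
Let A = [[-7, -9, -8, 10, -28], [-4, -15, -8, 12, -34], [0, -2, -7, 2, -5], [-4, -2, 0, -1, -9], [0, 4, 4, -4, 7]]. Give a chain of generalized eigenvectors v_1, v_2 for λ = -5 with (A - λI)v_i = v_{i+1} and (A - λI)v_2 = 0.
v_1 = [[1, 1, 0, 1, 0]]^T, v_2 = [[-1, -2, 0, -2, 0]]^T

We seek v_1 ∈ ker((A + 5I)^2) \ ker(A + 5I), then set v_{i+1} = (A + 5I) v_i.

One such chain is v_1 = [[1, 1, 0, 1, 0]]^T, v_2 = [[-1, -2, 0, -2, 0]]^T. Check: (A + 5I) v_2 = [[0, 0, 0, 0, 0]]^T = 0.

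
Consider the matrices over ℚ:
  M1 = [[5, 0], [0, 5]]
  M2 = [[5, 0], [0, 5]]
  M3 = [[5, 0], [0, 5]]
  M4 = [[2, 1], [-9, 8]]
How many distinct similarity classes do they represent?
2 classes: {M1, M2, M3}, {M4}

Characteristic polynomials: χ_{M1} = (x - 5)^2, χ_{M2} = (x - 5)^2, χ_{M3} = (x - 5)^2, χ_{M4} = (x - 5)^2.

{M1, M2, M3}: invariant factors x - 5, x - 5.

{M4}: invariant factors (x - 5)^2.

Matrices are similar if and only if their invariant-factor lists agree; the partition into similarity classes is {M1, M2, M3}, {M4}.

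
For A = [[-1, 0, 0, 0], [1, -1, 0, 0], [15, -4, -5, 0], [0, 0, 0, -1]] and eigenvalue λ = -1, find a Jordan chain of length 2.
v_1 = [[1, 2, 2, -2]]^T, v_2 = [[0, 1, -1, 0]]^T

We seek v_1 ∈ ker((A + I)^2) \ ker(A + I), then set v_{i+1} = (A + I) v_i.

One such chain is v_1 = [[1, 2, 2, -2]]^T, v_2 = [[0, 1, -1, 0]]^T. Check: (A + I) v_2 = [[0, 0, 0, 0]]^T = 0.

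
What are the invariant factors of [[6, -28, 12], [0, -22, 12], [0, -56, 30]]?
The Jordan structure of A has elementary divisors (x - 2), (x - 6), (x - 6). Arranging the block sizes at each eigenvalue in decreasing order and taking row products gives the invariant factors.

Invariant factors (smallest first, each dividing the next): x - 6, (x - 6)(x - 2).

Check: the last factor (x - 6)(x - 2) is the minimal polynomial, and the product (x - 6)^2(x - 2) is the characteristic polynomial.

x - 6, (x - 6)(x - 2)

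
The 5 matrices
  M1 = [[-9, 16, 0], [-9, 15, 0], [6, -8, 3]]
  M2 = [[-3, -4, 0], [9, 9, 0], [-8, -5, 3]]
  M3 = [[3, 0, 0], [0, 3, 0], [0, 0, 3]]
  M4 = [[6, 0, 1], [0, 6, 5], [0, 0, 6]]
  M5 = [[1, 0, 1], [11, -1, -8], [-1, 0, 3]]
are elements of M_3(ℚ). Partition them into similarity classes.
Characteristic polynomials: χ_{M1} = (x - 3)^3, χ_{M2} = (x - 3)^3, χ_{M3} = (x - 3)^3, χ_{M4} = (x - 6)^3, χ_{M5} = (x - 2)^2(x + 1).

{M1}: invariant factors x - 3, (x - 3)^2.

{M2}: invariant factors (x - 3)^3.

{M3}: invariant factors x - 3, x - 3, x - 3.

{M4}: invariant factors x - 6, (x - 6)^2.

{M5}: invariant factors (x - 2)^2(x + 1).

Matrices are similar if and only if their invariant-factor lists agree; the partition into similarity classes is {M1}, {M2}, {M3}, {M4}, {M5}.

5 classes: {M1}, {M2}, {M3}, {M4}, {M5}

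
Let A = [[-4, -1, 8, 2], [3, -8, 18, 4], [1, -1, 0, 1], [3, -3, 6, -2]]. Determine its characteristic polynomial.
xI - A = [[x + 4, 1, -8, -2], [-3, x + 8, -18, -4], [-1, 1, x, -1], [-3, 3, -6, x + 2]].

Expanding det(xI - A) along the first row:
det(xI - A) = + (x + 4)·det([[x + 8, -18, -4], [1, x, -1], [3, -6, x + 2]]) - (1)·det([[-3, -18, -4], [-1, x, -1], [-3, -6, x + 2]]) + (-8)·det([[-3, x + 8, -4], [-1, 1, -1], [-3, 3, x + 2]]) - (-2)·det([[-3, x + 8, -18], [-1, 1, x], [-3, 3, -6]]).

Evaluating gives χ_A(x) = x^4 + 14x^3 + 69x^2 + 140x + 100 = (x + 2)^2(x + 5)^2.

χ_A(x) = (x + 2)^2(x + 5)^2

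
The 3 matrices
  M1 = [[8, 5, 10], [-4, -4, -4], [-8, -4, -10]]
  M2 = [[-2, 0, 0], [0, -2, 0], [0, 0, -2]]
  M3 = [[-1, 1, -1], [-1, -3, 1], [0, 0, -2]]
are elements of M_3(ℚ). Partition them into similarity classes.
2 classes: {M1, M3}, {M2}

Characteristic polynomials: χ_{M1} = (x + 2)^3, χ_{M2} = (x + 2)^3, χ_{M3} = (x + 2)^3.

{M1, M3}: invariant factors x + 2, (x + 2)^2.

{M2}: invariant factors x + 2, x + 2, x + 2.

Matrices are similar if and only if their invariant-factor lists agree; the partition into similarity classes is {M1, M3}, {M2}.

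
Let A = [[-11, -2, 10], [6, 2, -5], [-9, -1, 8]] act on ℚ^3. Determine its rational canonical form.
The invariant factors of A (the non-unit diagonal entries of the Smith normal form of xI - A over ℚ[x]) are (x - 1)(x^2 + 2x + 5), each dividing the next. The characteristic polynomial is their product, (x - 1)(x^2 + 2x + 5).

The rational canonical form is the block-diagonal matrix of companion matrices C(f_i):
R = [[0, 0, 5], [1, 0, -3], [0, 1, -1]].

Note the characteristic polynomial does not split into linear factors over ℚ, so A has no Jordan form over ℚ; the rational canonical form exists over any field.

R = [[0, 0, 5], [1, 0, -3], [0, 1, -1]]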